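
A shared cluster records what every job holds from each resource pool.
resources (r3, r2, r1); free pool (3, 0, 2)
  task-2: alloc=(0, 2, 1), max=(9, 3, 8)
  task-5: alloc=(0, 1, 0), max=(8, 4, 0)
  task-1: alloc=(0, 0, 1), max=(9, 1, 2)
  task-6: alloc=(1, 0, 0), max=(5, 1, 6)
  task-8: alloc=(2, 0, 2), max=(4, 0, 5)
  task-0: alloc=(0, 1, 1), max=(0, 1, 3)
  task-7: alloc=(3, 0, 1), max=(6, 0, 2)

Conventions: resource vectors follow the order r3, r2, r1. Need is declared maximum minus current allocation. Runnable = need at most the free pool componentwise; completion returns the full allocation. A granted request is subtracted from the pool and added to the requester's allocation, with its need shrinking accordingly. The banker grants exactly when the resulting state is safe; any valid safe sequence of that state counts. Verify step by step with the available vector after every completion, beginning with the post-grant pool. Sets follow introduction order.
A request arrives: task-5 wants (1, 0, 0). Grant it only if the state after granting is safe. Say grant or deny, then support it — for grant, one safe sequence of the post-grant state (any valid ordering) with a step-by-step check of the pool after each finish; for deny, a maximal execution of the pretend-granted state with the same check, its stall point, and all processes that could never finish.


DENY. Granting would leave the state unsafe.
Key observation: after task-0, task-8, task-7, task-6 the pool peaks at (8, 1, 6), and each blocked process is short somewhere: task-2 on r3, r1; task-5 on r2; task-1 on r3.
After a pretend grant, a maximal execution: task-0, task-8, task-7, task-6 — then nothing else fits. Verifying each step:
  pool = (2, 0, 2)
  run task-0 (needs (0, 0, 2), free (2, 0, 2)); after release of (0, 1, 1) the pool is (2, 1, 3)
  run task-8 (needs (2, 0, 3), free (2, 1, 3)); after release of (2, 0, 2) the pool is (4, 1, 5)
  run task-7 (needs (3, 0, 1), free (4, 1, 5)); after release of (3, 0, 1) the pool is (7, 1, 6)
  run task-6 (needs (4, 1, 6), free (7, 1, 6)); after release of (1, 0, 0) the pool is (8, 1, 6)
  task-2 cannot run: need (9, 1, 7) vs free (8, 1, 6) (insufficient r3 and r1)
  task-5 cannot run: need (7, 3, 0) vs free (8, 1, 6) (insufficient r2)
  task-1 cannot run: need (9, 1, 1) vs free (8, 1, 6) (insufficient r3)
Post-grant, the permanently blocked set is task-2, task-5 and task-1.


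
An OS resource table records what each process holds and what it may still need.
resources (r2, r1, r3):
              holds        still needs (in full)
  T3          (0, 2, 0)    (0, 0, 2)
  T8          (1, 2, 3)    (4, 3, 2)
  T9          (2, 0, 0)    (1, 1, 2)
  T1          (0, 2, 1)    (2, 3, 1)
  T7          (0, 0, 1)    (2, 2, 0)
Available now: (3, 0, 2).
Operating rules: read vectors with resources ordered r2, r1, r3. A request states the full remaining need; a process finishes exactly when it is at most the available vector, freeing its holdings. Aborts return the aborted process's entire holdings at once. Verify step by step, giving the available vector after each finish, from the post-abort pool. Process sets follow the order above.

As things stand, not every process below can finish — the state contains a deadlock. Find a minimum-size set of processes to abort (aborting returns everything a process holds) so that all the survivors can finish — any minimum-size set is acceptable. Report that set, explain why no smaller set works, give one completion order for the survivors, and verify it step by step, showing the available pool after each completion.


The answer: abort T8.
Key observation: the returned (1, 2, 3) from T8 is what brings T1 — unrunnable before, under any order — into play at step 3.
Why nothing smaller works: aborting no one leaves the state deadlocked as given.
One survivor order: T7, T3, T1, T9. Step-by-step check (post-abort pool first):
  pool = (4, 2, 5)
  run T7 (needs (2, 2, 0), free (4, 2, 5)); after release of (0, 0, 1) the pool is (4, 2, 6)
  run T3 (needs (0, 0, 2), free (4, 2, 6)); after release of (0, 2, 0) the pool is (4, 4, 6)
  run T1 (needs (2, 3, 1), free (4, 4, 6)); after release of (0, 2, 1) the pool is (4, 6, 7)
  run T9 (needs (1, 1, 2), free (4, 6, 7)); after release of (2, 0, 0) the pool is (6, 6, 7)


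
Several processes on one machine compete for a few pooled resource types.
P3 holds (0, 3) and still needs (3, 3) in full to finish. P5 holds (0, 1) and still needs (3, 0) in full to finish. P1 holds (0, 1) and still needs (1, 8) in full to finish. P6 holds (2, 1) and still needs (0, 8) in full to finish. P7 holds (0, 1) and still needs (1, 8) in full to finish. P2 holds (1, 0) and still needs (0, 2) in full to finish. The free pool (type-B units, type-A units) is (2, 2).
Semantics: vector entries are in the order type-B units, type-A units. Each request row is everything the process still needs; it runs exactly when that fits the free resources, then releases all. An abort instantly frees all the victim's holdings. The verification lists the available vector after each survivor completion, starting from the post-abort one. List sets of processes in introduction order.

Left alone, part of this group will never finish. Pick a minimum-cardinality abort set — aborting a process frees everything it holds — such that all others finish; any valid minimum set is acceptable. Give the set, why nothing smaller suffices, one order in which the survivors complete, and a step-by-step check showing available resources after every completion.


Minimum abort set: P6 and P7.
Key observation: aborting P6 and P7 returns (2, 2), and P1 — hopeless before — runs at step 4 with the returned capacity in the pool.
Minimality, checking each single-abort alternative: P3 alone leaves P1 blocked (short on type-A units); P5 alone leaves P1 blocked (short on type-A units); P1 alone leaves P6 blocked (short on type-A units); P6 alone leaves P1 blocked (short on type-A units); P7 alone leaves P1 blocked (short on type-A units); P2 alone leaves P1 blocked (short on type-A units).
One survivor order: P2, P5, P3, P1. Verifying each step (post-abort pool first):
  pool = (4, 4)
  P2: need (0, 2) fits (4, 4); releases (1, 0), pool now (5, 4)
  P5: need (3, 0) fits (5, 4); releases (0, 1), pool now (5, 5)
  P3: need (3, 3) fits (5, 5); releases (0, 3), pool now (5, 8)
  P1: need (1, 8) fits (5, 8); releases (0, 1), pool now (5, 9)


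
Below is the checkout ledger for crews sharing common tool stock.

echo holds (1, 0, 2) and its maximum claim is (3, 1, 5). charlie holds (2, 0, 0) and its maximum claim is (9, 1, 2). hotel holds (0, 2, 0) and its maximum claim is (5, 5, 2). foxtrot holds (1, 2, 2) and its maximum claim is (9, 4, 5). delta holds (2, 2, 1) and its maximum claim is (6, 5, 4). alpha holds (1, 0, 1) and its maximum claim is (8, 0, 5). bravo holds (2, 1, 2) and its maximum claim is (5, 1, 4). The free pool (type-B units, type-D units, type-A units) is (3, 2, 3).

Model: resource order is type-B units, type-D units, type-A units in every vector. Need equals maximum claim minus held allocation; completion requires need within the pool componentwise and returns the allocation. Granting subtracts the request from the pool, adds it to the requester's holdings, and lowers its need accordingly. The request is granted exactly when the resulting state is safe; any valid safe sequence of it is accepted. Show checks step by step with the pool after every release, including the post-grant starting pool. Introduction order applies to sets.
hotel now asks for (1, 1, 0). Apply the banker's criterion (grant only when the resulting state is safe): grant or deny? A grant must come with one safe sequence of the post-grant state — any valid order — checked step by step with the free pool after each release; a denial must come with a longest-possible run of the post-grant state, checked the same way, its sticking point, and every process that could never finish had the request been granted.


GRANT — the state after the grant stays safe, e.g. via echo, bravo, hotel, delta, foxtrot, alpha, charlie.
Key observation: post-grant, (2, 1, 3) remains, and an order beginning with echo completes everyone.
Verifying the post-grant state step by step:
  pool = (2, 1, 3)
  echo: need (2, 1, 3) fits (2, 1, 3); releases (1, 0, 2), pool now (3, 1, 5)
  bravo: need (3, 0, 2) fits (3, 1, 5); releases (2, 1, 2), pool now (5, 2, 7)
  hotel: need (4, 2, 2) fits (5, 2, 7); releases (1, 3, 0), pool now (6, 5, 7)
  delta: need (4, 3, 3) fits (6, 5, 7); releases (2, 2, 1), pool now (8, 7, 8)
  foxtrot: need (8, 2, 3) fits (8, 7, 8); releases (1, 2, 2), pool now (9, 9, 10)
  alpha: need (7, 0, 4) fits (9, 9, 10); releases (1, 0, 1), pool now (10, 9, 11)
  charlie: need (7, 1, 2) fits (10, 9, 11); releases (2, 0, 0), pool now (12, 9, 11)


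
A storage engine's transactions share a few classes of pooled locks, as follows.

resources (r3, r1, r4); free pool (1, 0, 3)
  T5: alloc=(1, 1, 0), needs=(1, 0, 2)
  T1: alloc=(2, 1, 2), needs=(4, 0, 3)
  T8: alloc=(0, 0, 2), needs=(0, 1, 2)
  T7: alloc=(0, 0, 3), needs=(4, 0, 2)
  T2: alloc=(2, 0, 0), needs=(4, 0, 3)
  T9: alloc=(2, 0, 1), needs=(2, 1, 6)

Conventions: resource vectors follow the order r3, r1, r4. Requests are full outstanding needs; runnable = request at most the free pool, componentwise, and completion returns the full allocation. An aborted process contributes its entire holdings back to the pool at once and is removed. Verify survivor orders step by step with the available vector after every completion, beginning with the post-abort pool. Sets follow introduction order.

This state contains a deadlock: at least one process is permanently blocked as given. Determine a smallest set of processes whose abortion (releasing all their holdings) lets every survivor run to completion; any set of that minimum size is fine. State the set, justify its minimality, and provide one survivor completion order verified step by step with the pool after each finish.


Minimum abort set: T9.
Key observation: before aborting T9, T7 was permanently blocked — no order could ever run it; afterwards it completes at step 3.
Minimality: the empty abort set fails — the state is deadlocked as it stands.
Survivors finish in the order: T5, T8, T7, T1, T2. Verifying each step (pool after the aborts first):
  pool = (3, 0, 4)
  T5: need (1, 0, 2) fits (3, 0, 4); releases (1, 1, 0), pool now (4, 1, 4)
  T8: need (0, 1, 2) fits (4, 1, 4); releases (0, 0, 2), pool now (4, 1, 6)
  T7: need (4, 0, 2) fits (4, 1, 6); releases (0, 0, 3), pool now (4, 1, 9)
  T1: need (4, 0, 3) fits (4, 1, 9); releases (2, 1, 2), pool now (6, 2, 11)
  T2: need (4, 0, 3) fits (6, 2, 11); releases (2, 0, 0), pool now (8, 2, 11)


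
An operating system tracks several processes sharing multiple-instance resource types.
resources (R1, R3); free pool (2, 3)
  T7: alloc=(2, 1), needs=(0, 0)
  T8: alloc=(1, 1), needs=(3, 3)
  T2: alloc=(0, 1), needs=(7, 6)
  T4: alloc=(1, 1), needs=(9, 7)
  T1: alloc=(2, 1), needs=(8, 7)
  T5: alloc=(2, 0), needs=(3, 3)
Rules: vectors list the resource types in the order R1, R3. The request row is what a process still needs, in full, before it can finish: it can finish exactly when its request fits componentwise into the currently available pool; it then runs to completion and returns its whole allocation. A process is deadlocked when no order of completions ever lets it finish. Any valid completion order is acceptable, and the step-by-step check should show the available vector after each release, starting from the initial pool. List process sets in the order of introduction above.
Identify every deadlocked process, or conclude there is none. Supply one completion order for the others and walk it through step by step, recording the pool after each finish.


Deadlocked: T2, T4 and T1.
Key observation: the wall is R3: completing T7, T5, T8 brings the pool only to (7, 5), and all the rest need more.
A valid finishing order for the others: T7, T5, T8. Check, step by step:
  pool = (2, 3)
  T7: need (0, 0) fits (2, 3); releases (2, 1), pool now (4, 4)
  T5: need (3, 3) fits (4, 4); releases (2, 0), pool now (6, 4)
  T8: need (3, 3) fits (6, 4); releases (1, 1), pool now (7, 5)
None of the blocked processes ever fits:
  T2 cannot run: need (7, 6) vs free (7, 5) (insufficient R3)
  T4 cannot run: need (9, 7) vs free (7, 5) (insufficient R1 and R3)
  T1 cannot run: need (8, 7) vs free (7, 5) (insufficient R1 and R3)


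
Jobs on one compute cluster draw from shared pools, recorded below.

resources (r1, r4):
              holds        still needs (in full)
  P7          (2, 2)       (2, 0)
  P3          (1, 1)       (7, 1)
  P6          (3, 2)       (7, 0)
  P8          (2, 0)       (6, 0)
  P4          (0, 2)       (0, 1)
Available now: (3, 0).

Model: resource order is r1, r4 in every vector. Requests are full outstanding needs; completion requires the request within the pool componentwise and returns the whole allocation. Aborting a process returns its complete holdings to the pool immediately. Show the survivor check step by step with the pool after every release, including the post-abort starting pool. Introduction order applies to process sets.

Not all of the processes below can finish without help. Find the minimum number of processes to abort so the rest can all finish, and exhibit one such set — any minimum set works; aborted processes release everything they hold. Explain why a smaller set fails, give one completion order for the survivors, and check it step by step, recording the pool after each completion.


Abort P6.
Key observation: P8 was stuck for good until P6 gave back (3, 2); in the order shown it finishes at step 2.
No smaller set exists: with zero aborts the deadlock remains.
One survivor order: P7, P8, P3, P4. Check, step by step (post-abort pool first):
  pool = (6, 2)
  run P7 (needs (2, 0), free (6, 2)); after release of (2, 2) the pool is (8, 4)
  run P8 (needs (6, 0), free (8, 4)); after release of (2, 0) the pool is (10, 4)
  run P3 (needs (7, 1), free (10, 4)); after release of (1, 1) the pool is (11, 5)
  run P4 (needs (0, 1), free (11, 5)); after release of (0, 2) the pool is (11, 7)


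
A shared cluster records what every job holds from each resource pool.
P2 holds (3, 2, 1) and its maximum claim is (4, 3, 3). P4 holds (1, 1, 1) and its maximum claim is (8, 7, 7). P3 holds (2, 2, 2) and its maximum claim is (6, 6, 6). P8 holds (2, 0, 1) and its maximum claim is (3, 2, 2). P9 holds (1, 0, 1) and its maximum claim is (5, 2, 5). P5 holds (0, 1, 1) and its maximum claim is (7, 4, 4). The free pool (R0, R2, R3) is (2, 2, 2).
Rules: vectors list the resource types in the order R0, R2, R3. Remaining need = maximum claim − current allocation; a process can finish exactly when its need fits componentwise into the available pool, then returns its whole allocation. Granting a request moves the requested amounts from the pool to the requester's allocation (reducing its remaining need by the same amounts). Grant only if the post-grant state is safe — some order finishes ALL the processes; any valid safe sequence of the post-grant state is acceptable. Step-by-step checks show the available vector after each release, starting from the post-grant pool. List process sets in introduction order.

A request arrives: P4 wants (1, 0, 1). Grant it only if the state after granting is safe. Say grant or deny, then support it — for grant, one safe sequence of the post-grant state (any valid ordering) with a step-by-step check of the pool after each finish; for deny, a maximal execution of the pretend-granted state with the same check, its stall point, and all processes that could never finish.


DENY — the pretend-granted state is unsafe.
Key observation: after P8, P2 the pool peaks at (6, 4, 3), and each blocked process is short somewhere: P4 on R2, R3; P3 on R3; P9 on R3; P5 on R0.
After a pretend grant, a maximal execution: P8, P2 — then nothing else fits. Walking it through:
  pool = (1, 2, 1)
  run P8 (needs (1, 2, 1), free (1, 2, 1)); after release of (2, 0, 1) the pool is (3, 2, 2)
  run P2 (needs (1, 1, 2), free (3, 2, 2)); after release of (3, 2, 1) the pool is (6, 4, 3)
  blocked: P4 wants (6, 6, 5), pool (6, 4, 3) — not enough R2 and R3
  blocked: P3 wants (4, 4, 4), pool (6, 4, 3) — not enough R3
  blocked: P9 wants (4, 2, 4), pool (6, 4, 3) — not enough R3
  blocked: P5 wants (7, 3, 3), pool (6, 4, 3) — not enough R0
Post-grant, the permanently blocked set is P4, P3, P9 and P5.


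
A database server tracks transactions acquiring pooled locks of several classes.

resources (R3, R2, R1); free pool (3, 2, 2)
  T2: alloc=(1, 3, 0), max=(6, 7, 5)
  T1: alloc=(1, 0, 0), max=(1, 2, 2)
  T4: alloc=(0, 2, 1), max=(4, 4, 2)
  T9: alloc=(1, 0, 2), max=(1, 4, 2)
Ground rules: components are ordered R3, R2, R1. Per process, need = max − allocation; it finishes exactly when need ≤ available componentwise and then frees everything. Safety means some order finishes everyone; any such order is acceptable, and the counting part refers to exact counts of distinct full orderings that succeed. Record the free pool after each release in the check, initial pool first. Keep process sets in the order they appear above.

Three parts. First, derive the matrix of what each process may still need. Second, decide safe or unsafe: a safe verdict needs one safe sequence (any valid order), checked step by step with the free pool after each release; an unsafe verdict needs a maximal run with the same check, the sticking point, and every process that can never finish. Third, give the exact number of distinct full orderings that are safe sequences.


(1) Outstanding need per process (order R3, R2, R1):
  T2: (5, 4, 5)
  T1: (0, 2, 2)
  T4: (4, 2, 1)
  T9: (0, 4, 0)
(2) SAFE — a valid safe sequence is T1, T4, T9, T2.
Key observation: T1 marks the first exact bind of the order: its need (0, 2, 2) fits the free (3, 2, 2) with zero slack on a requested resource.
Check, step by step:
  pool = (3, 2, 2)
  T1 needs (0, 2, 2) <= (3, 2, 2) -> finishes; pool += (1, 0, 0) = (4, 2, 2)
  T4 needs (4, 2, 1) <= (4, 2, 2) -> finishes; pool += (0, 2, 1) = (4, 4, 3)
  T9 needs (0, 4, 0) <= (4, 4, 3) -> finishes; pool += (1, 0, 2) = (5, 4, 5)
  T2 needs (5, 4, 5) <= (5, 4, 5) -> finishes; pool += (1, 3, 0) = (6, 7, 5)
(3) Exactly 1 of the possible complete orderings is a safe sequence.


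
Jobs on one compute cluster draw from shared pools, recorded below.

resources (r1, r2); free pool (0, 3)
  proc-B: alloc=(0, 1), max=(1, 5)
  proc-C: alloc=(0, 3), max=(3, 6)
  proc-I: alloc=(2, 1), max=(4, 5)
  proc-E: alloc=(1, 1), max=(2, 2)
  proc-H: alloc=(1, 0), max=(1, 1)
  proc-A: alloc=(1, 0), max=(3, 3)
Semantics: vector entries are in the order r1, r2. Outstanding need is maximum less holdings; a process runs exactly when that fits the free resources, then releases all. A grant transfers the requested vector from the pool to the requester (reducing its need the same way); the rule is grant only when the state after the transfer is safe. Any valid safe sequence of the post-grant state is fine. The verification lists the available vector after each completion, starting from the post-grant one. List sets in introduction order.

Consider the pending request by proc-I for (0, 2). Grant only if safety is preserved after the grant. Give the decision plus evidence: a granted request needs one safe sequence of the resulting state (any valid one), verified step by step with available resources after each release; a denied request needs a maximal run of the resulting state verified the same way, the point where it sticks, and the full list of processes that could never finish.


GRANT — the state after the grant stays safe, e.g. via proc-H, proc-E, proc-I, proc-A, proc-B, proc-C.
Key observation: even at the reduced pool (0, 1), proc-H fits immediately, so safety survives the grant.
Check on the post-grant state, step by step:
  pool = (0, 1)
  proc-H: need (0, 1) fits (0, 1); releases (1, 0), pool now (1, 1)
  proc-E: need (1, 1) fits (1, 1); releases (1, 1), pool now (2, 2)
  proc-I: need (2, 2) fits (2, 2); releases (2, 3), pool now (4, 5)
  proc-A: need (2, 3) fits (4, 5); releases (1, 0), pool now (5, 5)
  proc-B: need (1, 4) fits (5, 5); releases (0, 1), pool now (5, 6)
  proc-C: need (3, 3) fits (5, 6); releases (0, 3), pool now (5, 9)


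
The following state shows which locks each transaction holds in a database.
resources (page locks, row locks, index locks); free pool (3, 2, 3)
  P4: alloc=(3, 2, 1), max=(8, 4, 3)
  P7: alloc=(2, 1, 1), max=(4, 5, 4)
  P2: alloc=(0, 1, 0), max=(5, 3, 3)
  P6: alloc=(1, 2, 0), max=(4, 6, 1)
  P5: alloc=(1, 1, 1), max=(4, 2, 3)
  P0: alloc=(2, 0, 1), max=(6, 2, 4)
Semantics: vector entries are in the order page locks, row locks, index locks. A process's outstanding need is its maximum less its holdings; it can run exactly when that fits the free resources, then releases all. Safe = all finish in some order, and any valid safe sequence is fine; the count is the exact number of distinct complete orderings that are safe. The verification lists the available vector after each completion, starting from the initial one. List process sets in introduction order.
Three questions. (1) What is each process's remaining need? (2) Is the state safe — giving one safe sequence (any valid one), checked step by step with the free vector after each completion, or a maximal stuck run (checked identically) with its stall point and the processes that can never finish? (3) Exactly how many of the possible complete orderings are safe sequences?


(1) Need matrix, components ordered page locks, row locks, index locks:
  P4: (5, 2, 2)
  P7: (2, 4, 3)
  P2: (5, 2, 3)
  P6: (3, 4, 1)
  P5: (3, 1, 2)
  P0: (4, 2, 3)
(2) The state is SAFE; one workable sequence: P5, P0, P4, P6, P7, P2.
Key observation: the first exact fit in this order is P5 — it needs (3, 1, 2) with (3, 2, 3) free, meeting a requested resource to the last unit.
Walking it through:
  pool = (3, 2, 3)
  P5 needs (3, 1, 2) <= (3, 2, 3) -> finishes; pool += (1, 1, 1) = (4, 3, 4)
  P0 needs (4, 2, 3) <= (4, 3, 4) -> finishes; pool += (2, 0, 1) = (6, 3, 5)
  P4 needs (5, 2, 2) <= (6, 3, 5) -> finishes; pool += (3, 2, 1) = (9, 5, 6)
  P6 needs (3, 4, 1) <= (9, 5, 6) -> finishes; pool += (1, 2, 0) = (10, 7, 6)
  P7 needs (2, 4, 3) <= (10, 7, 6) -> finishes; pool += (2, 1, 1) = (12, 8, 7)
  P2 needs (5, 2, 3) <= (12, 8, 7) -> finishes; pool += (0, 1, 0) = (12, 9, 7)
(3) Precisely 12 of the possible complete orderings are safe sequences.


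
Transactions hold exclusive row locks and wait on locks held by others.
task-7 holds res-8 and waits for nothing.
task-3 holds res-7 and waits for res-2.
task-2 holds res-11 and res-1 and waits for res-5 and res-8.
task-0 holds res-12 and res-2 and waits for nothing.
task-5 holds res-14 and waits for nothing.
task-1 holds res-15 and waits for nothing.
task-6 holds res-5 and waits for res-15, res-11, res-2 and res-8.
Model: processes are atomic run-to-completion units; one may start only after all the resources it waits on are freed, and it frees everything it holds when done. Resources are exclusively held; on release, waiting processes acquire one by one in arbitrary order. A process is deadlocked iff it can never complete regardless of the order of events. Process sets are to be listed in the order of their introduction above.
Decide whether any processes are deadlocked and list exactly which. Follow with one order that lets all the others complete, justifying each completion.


Deadlocked set: task-2 and task-6.
Key observation: the cycle task-2 -> task-6 -> task-2 can never break — each member waits on the next; no other process is dragged down with it.
One completion order for the rest: task-7, task-0, task-1, task-3, task-5.
Step-by-step check:
  task-7 waits on nothing -> runs at once and releases res-8
  task-0 waits on nothing -> runs at once and releases res-12 and res-2
  task-1 waits on nothing -> runs at once and releases res-15
  task-3 waits on res-2 — all released -> runs and releases res-7
  task-5 waits on nothing -> runs at once and releases res-14


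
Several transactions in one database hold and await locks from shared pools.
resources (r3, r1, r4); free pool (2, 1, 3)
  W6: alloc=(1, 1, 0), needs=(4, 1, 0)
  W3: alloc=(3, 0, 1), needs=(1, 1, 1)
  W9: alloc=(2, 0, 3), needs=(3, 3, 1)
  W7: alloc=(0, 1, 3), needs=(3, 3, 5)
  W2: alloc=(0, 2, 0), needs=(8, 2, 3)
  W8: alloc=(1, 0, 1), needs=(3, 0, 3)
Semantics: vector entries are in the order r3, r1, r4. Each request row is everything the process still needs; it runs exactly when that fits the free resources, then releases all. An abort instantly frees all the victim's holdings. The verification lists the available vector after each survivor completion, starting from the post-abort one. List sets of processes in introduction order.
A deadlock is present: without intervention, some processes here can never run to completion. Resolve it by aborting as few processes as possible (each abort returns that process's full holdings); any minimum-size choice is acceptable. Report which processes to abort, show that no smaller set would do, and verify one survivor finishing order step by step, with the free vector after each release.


Abort W2.
Key observation: W7 had no path to completion before; after the abort of W2 ((0, 2, 0) returned), step 4 is where it fits.
Minimality: the empty abort set fails — the state is deadlocked as it stands.
The survivors complete as W3, W6, W8, W7, W9. Check, step by step (starting from the post-abort pool):
  pool = (2, 3, 3)
  W3: need (1, 1, 1) fits (2, 3, 3); releases (3, 0, 1), pool now (5, 3, 4)
  W6: need (4, 1, 0) fits (5, 3, 4); releases (1, 1, 0), pool now (6, 4, 4)
  W8: need (3, 0, 3) fits (6, 4, 4); releases (1, 0, 1), pool now (7, 4, 5)
  W7: need (3, 3, 5) fits (7, 4, 5); releases (0, 1, 3), pool now (7, 5, 8)
  W9: need (3, 3, 1) fits (7, 5, 8); releases (2, 0, 3), pool now (9, 5, 11)


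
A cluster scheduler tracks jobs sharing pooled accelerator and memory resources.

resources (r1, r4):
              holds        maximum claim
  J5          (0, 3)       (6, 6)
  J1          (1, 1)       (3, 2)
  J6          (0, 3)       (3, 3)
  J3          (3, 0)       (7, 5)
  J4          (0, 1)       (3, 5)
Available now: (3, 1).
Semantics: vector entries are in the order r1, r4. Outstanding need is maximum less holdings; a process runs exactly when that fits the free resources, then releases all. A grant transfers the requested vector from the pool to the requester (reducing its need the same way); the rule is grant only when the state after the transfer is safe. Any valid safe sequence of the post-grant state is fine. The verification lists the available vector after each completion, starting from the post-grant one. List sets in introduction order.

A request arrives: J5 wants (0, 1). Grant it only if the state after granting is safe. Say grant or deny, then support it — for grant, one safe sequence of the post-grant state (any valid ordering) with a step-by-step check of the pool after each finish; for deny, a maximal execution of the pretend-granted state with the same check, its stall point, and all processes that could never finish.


GRANT. The post-grant state is safe; one safe sequence: J6, J1, J4, J3, J5.
Key observation: the transfer keeps a workable pool ((3, 0)); J6 starts the safe sequence.
Step-by-step check of the post-grant state:
  pool = (3, 0)
  run J6 (needs (3, 0), free (3, 0)); after release of (0, 3) the pool is (3, 3)
  run J1 (needs (2, 1), free (3, 3)); after release of (1, 1) the pool is (4, 4)
  run J4 (needs (3, 4), free (4, 4)); after release of (0, 1) the pool is (4, 5)
  run J3 (needs (4, 5), free (4, 5)); after release of (3, 0) the pool is (7, 5)
  run J5 (needs (6, 2), free (7, 5)); after release of (0, 4) the pool is (7, 9)


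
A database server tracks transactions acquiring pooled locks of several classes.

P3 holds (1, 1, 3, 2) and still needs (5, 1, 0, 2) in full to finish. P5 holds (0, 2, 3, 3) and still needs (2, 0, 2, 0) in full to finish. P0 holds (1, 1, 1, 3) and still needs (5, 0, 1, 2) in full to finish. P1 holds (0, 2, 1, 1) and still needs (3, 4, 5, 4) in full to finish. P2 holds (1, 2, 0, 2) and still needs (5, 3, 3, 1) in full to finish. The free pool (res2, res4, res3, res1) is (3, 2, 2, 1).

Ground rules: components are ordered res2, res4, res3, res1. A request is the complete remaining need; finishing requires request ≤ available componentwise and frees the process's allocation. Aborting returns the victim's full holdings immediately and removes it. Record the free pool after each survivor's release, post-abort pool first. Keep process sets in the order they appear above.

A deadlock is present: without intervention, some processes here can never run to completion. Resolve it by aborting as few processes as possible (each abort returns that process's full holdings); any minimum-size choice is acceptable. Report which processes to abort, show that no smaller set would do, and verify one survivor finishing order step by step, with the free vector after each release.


Abort P0 and P2.
Key observation: P3 was stuck for good until P0 and P2 gave back (2, 3, 1, 5); in the order shown it finishes at step 1.
Why nothing smaller works — every single abort fails: P3 alone leaves P0 blocked (short on res2); P5 alone leaves P3 blocked (short on res2); P0 alone leaves P3 blocked (short on res2); P1 alone leaves P3 blocked (short on res2); P2 alone leaves P3 blocked (short on res2).
Survivors finish in the order: P3, P5, P1. Step-by-step check (pool after the aborts first):
  pool = (5, 5, 3, 6)
  P3: need (5, 1, 0, 2) fits (5, 5, 3, 6); releases (1, 1, 3, 2), pool now (6, 6, 6, 8)
  P5: need (2, 0, 2, 0) fits (6, 6, 6, 8); releases (0, 2, 3, 3), pool now (6, 8, 9, 11)
  P1: need (3, 4, 5, 4) fits (6, 8, 9, 11); releases (0, 2, 1, 1), pool now (6, 10, 10, 12)


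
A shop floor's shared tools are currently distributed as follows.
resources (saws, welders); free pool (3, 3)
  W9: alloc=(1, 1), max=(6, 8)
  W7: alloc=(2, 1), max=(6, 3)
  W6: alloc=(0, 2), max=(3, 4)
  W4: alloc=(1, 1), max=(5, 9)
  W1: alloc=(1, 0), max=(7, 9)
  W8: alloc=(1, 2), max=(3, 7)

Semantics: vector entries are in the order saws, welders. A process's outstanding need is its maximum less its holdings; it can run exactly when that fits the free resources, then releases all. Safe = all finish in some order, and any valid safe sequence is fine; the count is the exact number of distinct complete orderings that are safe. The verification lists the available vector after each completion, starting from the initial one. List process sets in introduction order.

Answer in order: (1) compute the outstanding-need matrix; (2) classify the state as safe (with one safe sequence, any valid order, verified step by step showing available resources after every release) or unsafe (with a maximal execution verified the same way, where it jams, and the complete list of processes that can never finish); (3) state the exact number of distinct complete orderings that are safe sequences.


(1) Outstanding need per process (order saws, welders):
  W9: (5, 7)
  W7: (4, 2)
  W6: (3, 2)
  W4: (4, 8)
  W1: (6, 9)
  W8: (2, 5)
(2) The state is SAFE; one workable sequence: W6, W8, W7, W9, W4, W1.
Key observation: the order's first zero-slack moment is W6 ((3, 2) needed, (3, 3) free — a requested resource with nothing to spare).
Verifying each step:
  pool = (3, 3)
  W6 needs (3, 2) <= (3, 3) -> finishes; pool += (0, 2) = (3, 5)
  W8 needs (2, 5) <= (3, 5) -> finishes; pool += (1, 2) = (4, 7)
  W7 needs (4, 2) <= (4, 7) -> finishes; pool += (2, 1) = (6, 8)
  W9 needs (5, 7) <= (6, 8) -> finishes; pool += (1, 1) = (7, 9)
  W4 needs (4, 8) <= (7, 9) -> finishes; pool += (1, 1) = (8, 10)
  W1 needs (6, 9) <= (8, 10) -> finishes; pool += (1, 0) = (9, 10)
(3) The exact count: 4 of the possible complete orderings are safe sequences.


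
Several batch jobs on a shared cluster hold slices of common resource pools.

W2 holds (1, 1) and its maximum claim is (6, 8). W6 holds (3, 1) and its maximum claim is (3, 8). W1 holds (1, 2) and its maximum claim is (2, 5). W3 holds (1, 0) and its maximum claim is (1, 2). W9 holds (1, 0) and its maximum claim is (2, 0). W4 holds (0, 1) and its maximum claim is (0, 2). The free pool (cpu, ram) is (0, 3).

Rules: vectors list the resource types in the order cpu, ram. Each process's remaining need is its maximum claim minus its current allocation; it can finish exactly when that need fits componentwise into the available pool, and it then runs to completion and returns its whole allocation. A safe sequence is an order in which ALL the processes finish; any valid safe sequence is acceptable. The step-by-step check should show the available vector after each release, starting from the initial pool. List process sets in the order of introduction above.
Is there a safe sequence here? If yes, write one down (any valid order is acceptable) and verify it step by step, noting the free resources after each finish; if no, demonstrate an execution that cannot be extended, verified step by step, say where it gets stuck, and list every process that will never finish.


The state is UNSAFE.
Key observation: even finishing W3, W4, W1, W9 leaves just (3, 6) free — too little ram for any of the remaining processes.
Going as far as possible: W3, W4, W1, W9; after that, nothing fits. Step-by-step check:
  pool = (0, 3)
  run W3 (needs (0, 2), free (0, 3)); after release of (1, 0) the pool is (1, 3)
  run W4 (needs (0, 1), free (1, 3)); after release of (0, 1) the pool is (1, 4)
  run W1 (needs (1, 3), free (1, 4)); after release of (1, 2) the pool is (2, 6)
  run W9 (needs (1, 0), free (2, 6)); after release of (1, 0) the pool is (3, 6)
  W2 cannot run: need (5, 7) vs free (3, 6) (insufficient cpu and ram)
  W6 cannot run: need (0, 7) vs free (3, 6) (insufficient ram)
Processes that can never finish: W2 and W6.


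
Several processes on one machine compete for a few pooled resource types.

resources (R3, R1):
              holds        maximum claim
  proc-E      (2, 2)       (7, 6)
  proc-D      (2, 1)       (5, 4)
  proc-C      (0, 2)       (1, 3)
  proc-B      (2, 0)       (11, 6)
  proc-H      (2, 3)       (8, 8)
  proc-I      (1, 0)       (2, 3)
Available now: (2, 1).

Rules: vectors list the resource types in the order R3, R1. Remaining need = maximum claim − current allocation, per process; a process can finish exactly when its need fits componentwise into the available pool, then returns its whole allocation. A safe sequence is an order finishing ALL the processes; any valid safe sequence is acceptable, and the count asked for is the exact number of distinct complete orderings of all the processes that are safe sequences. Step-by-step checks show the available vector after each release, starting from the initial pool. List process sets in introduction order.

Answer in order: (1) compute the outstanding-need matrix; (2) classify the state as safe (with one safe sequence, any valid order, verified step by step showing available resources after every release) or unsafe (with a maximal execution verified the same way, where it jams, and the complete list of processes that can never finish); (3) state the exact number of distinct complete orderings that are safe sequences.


(1) Remaining need (order R3, R1):
  proc-E: (5, 4)
  proc-D: (3, 3)
  proc-C: (1, 1)
  proc-B: (9, 6)
  proc-H: (6, 5)
  proc-I: (1, 3)
(2) SAFE — a valid safe sequence is proc-C, proc-I, proc-D, proc-E, proc-H, proc-B.
Key observation: proc-C is the earliest step where a requested resource binds exactly: need (1, 1), pool (2, 1) at its turn.
Verifying each step:
  pool = (2, 1)
  proc-C: need (1, 1) fits (2, 1); releases (0, 2), pool now (2, 3)
  proc-I: need (1, 3) fits (2, 3); releases (1, 0), pool now (3, 3)
  proc-D: need (3, 3) fits (3, 3); releases (2, 1), pool now (5, 4)
  proc-E: need (5, 4) fits (5, 4); releases (2, 2), pool now (7, 6)
  proc-H: need (6, 5) fits (7, 6); releases (2, 3), pool now (9, 9)
  proc-B: need (9, 6) fits (9, 9); releases (2, 0), pool now (11, 9)
(3) Precisely 1 of the possible complete orderings is a safe sequence.


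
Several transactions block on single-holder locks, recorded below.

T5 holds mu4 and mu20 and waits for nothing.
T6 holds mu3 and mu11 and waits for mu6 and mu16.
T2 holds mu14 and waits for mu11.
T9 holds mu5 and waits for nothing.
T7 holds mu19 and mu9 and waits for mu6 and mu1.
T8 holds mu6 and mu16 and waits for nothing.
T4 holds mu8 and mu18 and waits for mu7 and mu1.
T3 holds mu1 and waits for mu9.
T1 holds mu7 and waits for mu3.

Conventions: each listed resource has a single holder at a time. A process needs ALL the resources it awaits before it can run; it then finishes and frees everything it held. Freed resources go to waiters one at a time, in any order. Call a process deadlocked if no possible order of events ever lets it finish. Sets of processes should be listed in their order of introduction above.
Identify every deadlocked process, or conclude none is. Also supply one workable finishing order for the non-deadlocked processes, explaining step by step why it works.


Deadlocked: T7, T4 and T3.
Key observation: the knot is the closed ring of waits T7 -> T3 -> T7; T4 waits into the deadlock from upstream.
One completion order for the rest: T8, T6, T1, T9, T2, T5.
Check, step by step:
  run T8 (it waits on nothing); releases mu6 and mu16
  run T6 (all its waits — mu6 and mu16 — are resolved); releases mu3 and mu11
  run T1 (all its waits — mu3 — are resolved); releases mu7
  run T9 (it waits on nothing); releases mu5
  run T2 (all its waits — mu11 — are resolved); releases mu14
  run T5 (it waits on nothing); releases mu4 and mu20


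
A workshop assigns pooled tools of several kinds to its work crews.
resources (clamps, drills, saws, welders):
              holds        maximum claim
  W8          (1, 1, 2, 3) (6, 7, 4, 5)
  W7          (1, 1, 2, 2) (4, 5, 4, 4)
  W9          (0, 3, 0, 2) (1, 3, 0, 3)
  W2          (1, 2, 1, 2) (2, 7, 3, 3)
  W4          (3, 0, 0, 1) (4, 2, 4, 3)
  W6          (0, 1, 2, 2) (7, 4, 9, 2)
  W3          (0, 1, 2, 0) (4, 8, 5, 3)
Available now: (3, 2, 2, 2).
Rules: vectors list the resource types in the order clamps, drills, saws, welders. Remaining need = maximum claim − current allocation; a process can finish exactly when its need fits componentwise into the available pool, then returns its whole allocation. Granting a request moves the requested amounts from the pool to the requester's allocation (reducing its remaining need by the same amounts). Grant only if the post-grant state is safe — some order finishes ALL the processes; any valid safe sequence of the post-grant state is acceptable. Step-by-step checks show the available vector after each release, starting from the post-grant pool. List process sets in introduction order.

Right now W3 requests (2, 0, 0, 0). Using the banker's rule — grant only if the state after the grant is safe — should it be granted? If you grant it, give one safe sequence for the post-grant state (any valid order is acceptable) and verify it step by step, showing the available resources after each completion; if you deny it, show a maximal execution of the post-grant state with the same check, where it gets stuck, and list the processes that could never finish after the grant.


GRANT: granting preserves safety; a valid post-grant sequence is W9, W2, W3, W7, W4, W6, W8.
Key observation: granting shrinks the pool to (1, 2, 2, 2), yet W9 still fits and the chain goes through.
Check on the post-grant state, step by step:
  pool = (1, 2, 2, 2)
  W9: need (1, 0, 0, 1) fits (1, 2, 2, 2); releases (0, 3, 0, 2), pool now (1, 5, 2, 4)
  W2: need (1, 5, 2, 1) fits (1, 5, 2, 4); releases (1, 2, 1, 2), pool now (2, 7, 3, 6)
  W3: need (2, 7, 3, 3) fits (2, 7, 3, 6); releases (2, 1, 2, 0), pool now (4, 8, 5, 6)
  W7: need (3, 4, 2, 2) fits (4, 8, 5, 6); releases (1, 1, 2, 2), pool now (5, 9, 7, 8)
  W4: need (1, 2, 4, 2) fits (5, 9, 7, 8); releases (3, 0, 0, 1), pool now (8, 9, 7, 9)
  W6: need (7, 3, 7, 0) fits (8, 9, 7, 9); releases (0, 1, 2, 2), pool now (8, 10, 9, 11)
  W8: need (5, 6, 2, 2) fits (8, 10, 9, 11); releases (1, 1, 2, 3), pool now (9, 11, 11, 14)


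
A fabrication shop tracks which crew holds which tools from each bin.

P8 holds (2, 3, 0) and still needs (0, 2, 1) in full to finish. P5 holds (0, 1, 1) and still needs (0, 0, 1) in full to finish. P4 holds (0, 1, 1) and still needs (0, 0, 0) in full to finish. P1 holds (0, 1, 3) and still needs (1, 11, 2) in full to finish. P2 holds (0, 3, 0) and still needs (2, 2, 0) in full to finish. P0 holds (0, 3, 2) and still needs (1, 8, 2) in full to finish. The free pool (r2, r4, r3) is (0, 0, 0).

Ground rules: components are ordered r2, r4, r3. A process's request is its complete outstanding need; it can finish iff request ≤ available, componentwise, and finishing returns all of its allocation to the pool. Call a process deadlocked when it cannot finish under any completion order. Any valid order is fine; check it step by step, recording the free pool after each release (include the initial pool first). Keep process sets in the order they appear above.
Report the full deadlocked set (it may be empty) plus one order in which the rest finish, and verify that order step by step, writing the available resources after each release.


No process is deadlocked.
Key observation: starting with P4, each completion frees enough for the next — no one is permanently blocked.
A valid finishing order for the others: P4, P5, P8, P2, P0, P1. Verifying each step:
  pool = (0, 0, 0)
  P4: need (0, 0, 0) fits (0, 0, 0); releases (0, 1, 1), pool now (0, 1, 1)
  P5: need (0, 0, 1) fits (0, 1, 1); releases (0, 1, 1), pool now (0, 2, 2)
  P8: need (0, 2, 1) fits (0, 2, 2); releases (2, 3, 0), pool now (2, 5, 2)
  P2: need (2, 2, 0) fits (2, 5, 2); releases (0, 3, 0), pool now (2, 8, 2)
  P0: need (1, 8, 2) fits (2, 8, 2); releases (0, 3, 2), pool now (2, 11, 4)
  P1: need (1, 11, 2) fits (2, 11, 4); releases (0, 1, 3), pool now (2, 12, 7)
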